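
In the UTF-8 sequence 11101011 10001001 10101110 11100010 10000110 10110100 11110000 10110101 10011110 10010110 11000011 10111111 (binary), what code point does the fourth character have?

Offset 0: leading byte 0xEB = 11101011 → 3-byte char #1 = EB 89 AE.
Offset 3: leading byte 0xE2 = 11100010 → 3-byte char #2 = E2 86 B4.
Offset 6: leading byte 0xF0 = 11110000 → 4-byte char #3 = F0 B5 9E 96.
Offset 10: leading byte 0xC3 = 11000011 → 2-byte char #4 = C3 BF.
Leading byte 0xC3 = 11000011 matches 110xxxxx → 2-byte sequence.
Byte 1: 0xC3 = 11000011, payload 00011 (5 bits).
Byte 2: 0xBF = 10111111 (10xxxxxx ✓), payload 111111.
Concatenate: 00011111111 = 0xFF (11 bits → U+00FF).

U+00FF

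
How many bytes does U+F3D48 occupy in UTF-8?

4

U+F3D48 = 0xF3D48. UTF-8 uses 1 byte below 0x80, 2 below 0x800, 3 below 0x10000, 4 up to 0x10FFFF. 0xF3D48 is in U+10000–U+10FFFF → 4 bytes.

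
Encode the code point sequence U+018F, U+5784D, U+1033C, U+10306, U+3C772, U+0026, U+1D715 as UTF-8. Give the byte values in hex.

U+018F: 2-byte form → C6 8F.
U+5784D: 4-byte form → F1 97 A1 8D.
U+1033C: 4-byte form → F0 90 8C BC.
U+10306: 4-byte form → F0 90 8C 86.
U+3C772: 4-byte form → F0 BC 9D B2.
U+0026: 1-byte form → 26.
U+1D715: 4-byte form → F0 9D 9C 95.
Concatenated (23 bytes): C6 8F F1 97 A1 8D F0 90 8C BC F0 90 8C 86 F0 BC 9D B2 26 F0 9D 9C 95.

C6 8F F1 97 A1 8D F0 90 8C BC F0 90 8C 86 F0 BC 9D B2 26 F0 9D 9C 95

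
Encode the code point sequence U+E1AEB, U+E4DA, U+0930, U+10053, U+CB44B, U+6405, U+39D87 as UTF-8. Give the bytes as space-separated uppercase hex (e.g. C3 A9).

U+E1AEB: 4-byte form → F3 A1 AB AB.
U+E4DA: 3-byte form → EE 93 9A.
U+0930: 3-byte form → E0 A4 B0.
U+10053: 4-byte form → F0 90 81 93.
U+CB44B: 4-byte form → F3 8B 91 8B.
U+6405: 3-byte form → E6 90 85.
U+39D87: 4-byte form → F0 B9 B6 87.
Concatenated (25 bytes): F3 A1 AB AB EE 93 9A E0 A4 B0 F0 90 81 93 F3 8B 91 8B E6 90 85 F0 B9 B6 87.

F3 A1 AB AB EE 93 9A E0 A4 B0 F0 90 81 93 F3 8B 91 8B E6 90 85 F0 B9 B6 87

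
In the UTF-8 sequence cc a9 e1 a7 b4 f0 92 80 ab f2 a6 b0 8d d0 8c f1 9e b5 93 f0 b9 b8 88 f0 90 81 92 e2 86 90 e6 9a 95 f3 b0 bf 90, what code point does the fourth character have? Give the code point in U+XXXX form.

U+A6C0D

Offset 0: leading byte 0xCC = 11001100 → 2-byte char #1 = CC A9.
Offset 2: leading byte 0xE1 = 11100001 → 3-byte char #2 = E1 A7 B4.
Offset 5: leading byte 0xF0 = 11110000 → 4-byte char #3 = F0 92 80 AB.
Offset 9: leading byte 0xF2 = 11110010 → 4-byte char #4 = F2 A6 B0 8D.
Leading byte 0xF2 = 11110010 matches 11110xxx → 4-byte sequence.
Byte 1: 0xF2 = 11110010, payload 010 (3 bits).
Byte 2: 0xA6 = 10100110 (10xxxxxx ✓), payload 100110.
Byte 3: 0xB0 = 10110000 (10xxxxxx ✓), payload 110000.
Byte 4: 0x8D = 10001101 (10xxxxxx ✓), payload 001101.
Concatenate: 010100110110000001101 = 0xA6C0D (21 bits → U+A6C0D).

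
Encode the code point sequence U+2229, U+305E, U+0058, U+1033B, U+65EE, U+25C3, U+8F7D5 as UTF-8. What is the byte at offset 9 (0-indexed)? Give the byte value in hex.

U+2229 → 3-byte form E2 88 A9 at offsets 0–2.
U+305E → 3-byte form E3 81 9E at offsets 3–5.
U+0058 → 1-byte form 58 at offsets 6–6.
U+1033B → 4-byte form F0 90 8C BB at offsets 7–10.
Offset 9 falls in char 4's range; it's byte 3 of F0 90 8C BB = 0x8C.

0x8C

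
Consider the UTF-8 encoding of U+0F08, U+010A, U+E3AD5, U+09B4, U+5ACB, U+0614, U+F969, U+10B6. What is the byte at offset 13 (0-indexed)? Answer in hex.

U+0F08 → 3-byte form E0 BC 88 at offsets 0–2.
U+010A → 2-byte form C4 8A at offsets 3–4.
U+E3AD5 → 4-byte form F3 A3 AB 95 at offsets 5–8.
U+09B4 → 3-byte form E0 A6 B4 at offsets 9–11.
U+5ACB → 3-byte form E5 AB 8B at offsets 12–14.
Offset 13 falls in char 5's range; it's byte 2 of E5 AB 8B = 0xAB.

0xAB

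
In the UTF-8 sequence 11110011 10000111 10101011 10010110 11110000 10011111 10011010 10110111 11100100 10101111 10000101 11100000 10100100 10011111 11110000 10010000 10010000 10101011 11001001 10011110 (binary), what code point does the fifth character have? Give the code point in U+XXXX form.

Offset 0: leading byte 0xF3 = 11110011 → 4-byte char #1 = F3 87 AB 96.
Offset 4: leading byte 0xF0 = 11110000 → 4-byte char #2 = F0 9F 9A B7.
Offset 8: leading byte 0xE4 = 11100100 → 3-byte char #3 = E4 AF 85.
Offset 11: leading byte 0xE0 = 11100000 → 3-byte char #4 = E0 A4 9F.
Offset 14: leading byte 0xF0 = 11110000 → 4-byte char #5 = F0 90 90 AB.
Leading byte 0xF0 = 11110000 matches 11110xxx → 4-byte sequence.
Byte 1: 0xF0 = 11110000, payload 000 (3 bits).
Byte 2: 0x90 = 10010000 (10xxxxxx ✓), payload 010000.
Byte 3: 0x90 = 10010000 (10xxxxxx ✓), payload 010000.
Byte 4: 0xAB = 10101011 (10xxxxxx ✓), payload 101011.
Concatenate: 000010000010000101011 = 0x1042B (21 bits → U+1042B).

U+1042B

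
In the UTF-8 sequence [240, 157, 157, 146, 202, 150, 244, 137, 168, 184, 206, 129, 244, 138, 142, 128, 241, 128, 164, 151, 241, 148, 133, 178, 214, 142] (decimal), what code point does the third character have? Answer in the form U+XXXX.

Offset 0: leading byte 0xF0 = 11110000 → 4-byte char #1 = F0 9D 9D 92.
Offset 4: leading byte 0xCA = 11001010 → 2-byte char #2 = CA 96.
Offset 6: leading byte 0xF4 = 11110100 → 4-byte char #3 = F4 89 A8 B8.
Leading byte 0xF4 = 11110100 matches 11110xxx → 4-byte sequence.
Byte 1: 0xF4 = 11110100, payload 100 (3 bits).
Byte 2: 0x89 = 10001001 (10xxxxxx ✓), payload 001001.
Byte 3: 0xA8 = 10101000 (10xxxxxx ✓), payload 101000.
Byte 4: 0xB8 = 10111000 (10xxxxxx ✓), payload 111000.
Concatenate: 100001001101000111000 = 0x109A38 (21 bits → U+109A38).

U+109A38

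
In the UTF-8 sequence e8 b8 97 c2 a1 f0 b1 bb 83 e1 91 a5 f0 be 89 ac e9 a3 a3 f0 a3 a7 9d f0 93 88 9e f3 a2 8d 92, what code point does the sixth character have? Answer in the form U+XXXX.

U+98E3

Offset 0: leading byte 0xE8 = 11101000 → 3-byte char #1 = E8 B8 97.
Offset 3: leading byte 0xC2 = 11000010 → 2-byte char #2 = C2 A1.
Offset 5: leading byte 0xF0 = 11110000 → 4-byte char #3 = F0 B1 BB 83.
Offset 9: leading byte 0xE1 = 11100001 → 3-byte char #4 = E1 91 A5.
Offset 12: leading byte 0xF0 = 11110000 → 4-byte char #5 = F0 BE 89 AC.
Offset 16: leading byte 0xE9 = 11101001 → 3-byte char #6 = E9 A3 A3.
Leading byte 0xE9 = 11101001 matches 1110xxxx → 3-byte sequence.
Byte 1: 0xE9 = 11101001, payload 1001 (4 bits).
Byte 2: 0xA3 = 10100011 (10xxxxxx ✓), payload 100011.
Byte 3: 0xA3 = 10100011 (10xxxxxx ✓), payload 100011.
Concatenate: 1001100011100011 = 0x98E3 (16 bits → U+98E3).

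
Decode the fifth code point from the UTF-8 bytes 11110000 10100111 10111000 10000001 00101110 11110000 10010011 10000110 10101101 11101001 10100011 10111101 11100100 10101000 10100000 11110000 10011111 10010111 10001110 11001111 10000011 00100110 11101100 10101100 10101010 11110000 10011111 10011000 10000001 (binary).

Offset 0: leading byte 0xF0 = 11110000 → 4-byte char #1 = F0 A7 B8 81.
Offset 4: leading byte 0x2E = 00101110 → 1-byte char #2 = 2E.
Offset 5: leading byte 0xF0 = 11110000 → 4-byte char #3 = F0 93 86 AD.
Offset 9: leading byte 0xE9 = 11101001 → 3-byte char #4 = E9 A3 BD.
Offset 12: leading byte 0xE4 = 11100100 → 3-byte char #5 = E4 A8 A0.
Leading byte 0xE4 = 11100100 matches 1110xxxx → 3-byte sequence.
Byte 1: 0xE4 = 11100100, payload 0100 (4 bits).
Byte 2: 0xA8 = 10101000 (10xxxxxx ✓), payload 101000.
Byte 3: 0xA0 = 10100000 (10xxxxxx ✓), payload 100000.
Concatenate: 0100101000100000 = 0x4A20 (16 bits → U+4A20).

U+4A20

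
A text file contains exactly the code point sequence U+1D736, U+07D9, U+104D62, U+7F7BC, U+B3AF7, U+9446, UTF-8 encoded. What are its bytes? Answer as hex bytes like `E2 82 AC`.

F0 9D 9C B6 DF 99 F4 84 B5 A2 F1 BF 9E BC F2 B3 AB B7 E9 91 86

U+1D736: 4-byte form → F0 9D 9C B6.
U+07D9: 2-byte form → DF 99.
U+104D62: 4-byte form → F4 84 B5 A2.
U+7F7BC: 4-byte form → F1 BF 9E BC.
U+B3AF7: 4-byte form → F2 B3 AB B7.
U+9446: 3-byte form → E9 91 86.
Concatenated (21 bytes): F0 9D 9C B6 DF 99 F4 84 B5 A2 F1 BF 9E BC F2 B3 AB B7 E9 91 86.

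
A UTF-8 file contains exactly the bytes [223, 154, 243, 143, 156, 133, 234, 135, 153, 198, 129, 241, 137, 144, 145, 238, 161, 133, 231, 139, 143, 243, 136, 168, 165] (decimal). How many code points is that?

Byte at offset 0: 0xDF = 11011111 → 2-byte char (#1). Advance 2.
Byte at offset 2: 0xF3 = 11110011 → 4-byte char (#2). Advance 4.
Byte at offset 6: 0xEA = 11101010 → 3-byte char (#3). Advance 3.
Byte at offset 9: 0xC6 = 11000110 → 2-byte char (#4). Advance 2.
Byte at offset 11: 0xF1 = 11110001 → 4-byte char (#5). Advance 4.
Byte at offset 15: 0xEE = 11101110 → 3-byte char (#6). Advance 3.
Byte at offset 18: 0xE7 = 11100111 → 3-byte char (#7). Advance 3.
Byte at offset 21: 0xF3 = 11110011 → 4-byte char (#8). Advance 4.
Reached end at offset 25 after 8 code points.

8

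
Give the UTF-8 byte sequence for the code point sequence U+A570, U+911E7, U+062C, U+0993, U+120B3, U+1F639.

EA 95 B0 F2 91 87 A7 D8 AC E0 A6 93 F0 92 82 B3 F0 9F 98 B9

U+A570: 3-byte form → EA 95 B0.
U+911E7: 4-byte form → F2 91 87 A7.
U+062C: 2-byte form → D8 AC.
U+0993: 3-byte form → E0 A6 93.
U+120B3: 4-byte form → F0 92 82 B3.
U+1F639: 4-byte form → F0 9F 98 B9.
Concatenated (20 bytes): EA 95 B0 F2 91 87 A7 D8 AC E0 A6 93 F0 92 82 B3 F0 9F 98 B9.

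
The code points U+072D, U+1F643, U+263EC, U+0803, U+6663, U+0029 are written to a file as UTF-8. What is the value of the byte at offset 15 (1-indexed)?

1-indexed offset 15 is 0-indexed offset 14.
U+072D → 2-byte form DC AD at offsets 0–1.
U+1F643 → 4-byte form F0 9F 99 83 at offsets 2–5.
U+263EC → 4-byte form F0 A6 8F AC at offsets 6–9.
U+0803 → 3-byte form E0 A0 83 at offsets 10–12.
U+6663 → 3-byte form E6 99 A3 at offsets 13–15.
Offset 14 falls in char 5's range; it's byte 2 of E6 99 A3 = 0x99.

0x99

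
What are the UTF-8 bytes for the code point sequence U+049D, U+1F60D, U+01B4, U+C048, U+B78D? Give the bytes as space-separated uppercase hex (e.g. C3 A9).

U+049D: 2-byte form → D2 9D.
U+1F60D: 4-byte form → F0 9F 98 8D.
U+01B4: 2-byte form → C6 B4.
U+C048: 3-byte form → EC 81 88.
U+B78D: 3-byte form → EB 9E 8D.
Concatenated (14 bytes): D2 9D F0 9F 98 8D C6 B4 EC 81 88 EB 9E 8D.

D2 9D F0 9F 98 8D C6 B4 EC 81 88 EB 9E 8D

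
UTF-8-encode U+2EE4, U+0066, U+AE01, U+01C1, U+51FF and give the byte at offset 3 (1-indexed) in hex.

1-indexed offset 3 is 0-indexed offset 2.
U+2EE4 → 3-byte form E2 BB A4 at offsets 0–2.
Offset 2 falls in char 1's range; it's byte 3 of E2 BB A4 = 0xA4.

0xA4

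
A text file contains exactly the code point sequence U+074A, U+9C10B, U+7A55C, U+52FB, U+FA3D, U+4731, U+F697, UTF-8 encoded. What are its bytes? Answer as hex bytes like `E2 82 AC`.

U+074A: 2-byte form → DD 8A.
U+9C10B: 4-byte form → F2 9C 84 8B.
U+7A55C: 4-byte form → F1 BA 95 9C.
U+52FB: 3-byte form → E5 8B BB.
U+FA3D: 3-byte form → EF A8 BD.
U+4731: 3-byte form → E4 9C B1.
U+F697: 3-byte form → EF 9A 97.
Concatenated (22 bytes): DD 8A F2 9C 84 8B F1 BA 95 9C E5 8B BB EF A8 BD E4 9C B1 EF 9A 97.

DD 8A F2 9C 84 8B F1 BA 95 9C E5 8B BB EF A8 BD E4 9C B1 EF 9A 97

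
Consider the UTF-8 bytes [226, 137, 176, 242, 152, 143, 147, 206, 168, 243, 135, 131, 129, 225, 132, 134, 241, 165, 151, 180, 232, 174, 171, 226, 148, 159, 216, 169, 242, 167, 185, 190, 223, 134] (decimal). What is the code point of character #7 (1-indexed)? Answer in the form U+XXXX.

Offset 0: leading byte 0xE2 = 11100010 → 3-byte char #1 = E2 89 B0.
Offset 3: leading byte 0xF2 = 11110010 → 4-byte char #2 = F2 98 8F 93.
Offset 7: leading byte 0xCE = 11001110 → 2-byte char #3 = CE A8.
Offset 9: leading byte 0xF3 = 11110011 → 4-byte char #4 = F3 87 83 81.
Offset 13: leading byte 0xE1 = 11100001 → 3-byte char #5 = E1 84 86.
Offset 16: leading byte 0xF1 = 11110001 → 4-byte char #6 = F1 A5 97 B4.
Offset 20: leading byte 0xE8 = 11101000 → 3-byte char #7 = E8 AE AB.
Leading byte 0xE8 = 11101000 matches 1110xxxx → 3-byte sequence.
Byte 1: 0xE8 = 11101000, payload 1000 (4 bits).
Byte 2: 0xAE = 10101110 (10xxxxxx ✓), payload 101110.
Byte 3: 0xAB = 10101011 (10xxxxxx ✓), payload 101011.
Concatenate: 1000101110101011 = 0x8BAB (16 bits → U+8BAB).

U+8BAB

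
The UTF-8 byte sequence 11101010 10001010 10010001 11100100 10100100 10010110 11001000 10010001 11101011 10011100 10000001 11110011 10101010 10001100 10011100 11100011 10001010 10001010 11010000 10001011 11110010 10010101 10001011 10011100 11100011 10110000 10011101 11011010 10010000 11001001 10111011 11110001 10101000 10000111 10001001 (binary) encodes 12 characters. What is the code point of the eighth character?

Offset 0: leading byte 0xEA = 11101010 → 3-byte char #1 = EA 8A 91.
Offset 3: leading byte 0xE4 = 11100100 → 3-byte char #2 = E4 A4 96.
Offset 6: leading byte 0xC8 = 11001000 → 2-byte char #3 = C8 91.
Offset 8: leading byte 0xEB = 11101011 → 3-byte char #4 = EB 9C 81.
Offset 11: leading byte 0xF3 = 11110011 → 4-byte char #5 = F3 AA 8C 9C.
Offset 15: leading byte 0xE3 = 11100011 → 3-byte char #6 = E3 8A 8A.
Offset 18: leading byte 0xD0 = 11010000 → 2-byte char #7 = D0 8B.
Offset 20: leading byte 0xF2 = 11110010 → 4-byte char #8 = F2 95 8B 9C.
Leading byte 0xF2 = 11110010 matches 11110xxx → 4-byte sequence.
Byte 1: 0xF2 = 11110010, payload 010 (3 bits).
Byte 2: 0x95 = 10010101 (10xxxxxx ✓), payload 010101.
Byte 3: 0x8B = 10001011 (10xxxxxx ✓), payload 001011.
Byte 4: 0x9C = 10011100 (10xxxxxx ✓), payload 011100.
Concatenate: 010010101001011011100 = 0x952DC (21 bits → U+952DC).

U+952DC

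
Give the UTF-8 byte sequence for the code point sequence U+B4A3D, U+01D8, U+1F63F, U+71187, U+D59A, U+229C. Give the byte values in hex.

U+B4A3D: 4-byte form → F2 B4 A8 BD.
U+01D8: 2-byte form → C7 98.
U+1F63F: 4-byte form → F0 9F 98 BF.
U+71187: 4-byte form → F1 B1 86 87.
U+D59A: 3-byte form → ED 96 9A.
U+229C: 3-byte form → E2 8A 9C.
Concatenated (20 bytes): F2 B4 A8 BD C7 98 F0 9F 98 BF F1 B1 86 87 ED 96 9A E2 8A 9C.

F2 B4 A8 BD C7 98 F0 9F 98 BF F1 B1 86 87 ED 96 9A E2 8A 9C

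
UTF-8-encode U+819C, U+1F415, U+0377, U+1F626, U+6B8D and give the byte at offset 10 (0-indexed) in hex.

0x9F

U+819C → 3-byte form E8 86 9C at offsets 0–2.
U+1F415 → 4-byte form F0 9F 90 95 at offsets 3–6.
U+0377 → 2-byte form CD B7 at offsets 7–8.
U+1F626 → 4-byte form F0 9F 98 A6 at offsets 9–12.
Offset 10 falls in char 4's range; it's byte 2 of F0 9F 98 A6 = 0x9F.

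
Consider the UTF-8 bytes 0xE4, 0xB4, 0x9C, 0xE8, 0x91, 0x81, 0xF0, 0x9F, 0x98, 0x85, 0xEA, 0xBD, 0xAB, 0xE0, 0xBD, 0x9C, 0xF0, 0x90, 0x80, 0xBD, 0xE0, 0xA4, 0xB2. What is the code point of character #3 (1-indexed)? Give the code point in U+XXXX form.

U+1F605

Offset 0: leading byte 0xE4 = 11100100 → 3-byte char #1 = E4 B4 9C.
Offset 3: leading byte 0xE8 = 11101000 → 3-byte char #2 = E8 91 81.
Offset 6: leading byte 0xF0 = 11110000 → 4-byte char #3 = F0 9F 98 85.
Leading byte 0xF0 = 11110000 matches 11110xxx → 4-byte sequence.
Byte 1: 0xF0 = 11110000, payload 000 (3 bits).
Byte 2: 0x9F = 10011111 (10xxxxxx ✓), payload 011111.
Byte 3: 0x98 = 10011000 (10xxxxxx ✓), payload 011000.
Byte 4: 0x85 = 10000101 (10xxxxxx ✓), payload 000101.
Concatenate: 000011111011000000101 = 0x1F605 (21 bits → U+1F605).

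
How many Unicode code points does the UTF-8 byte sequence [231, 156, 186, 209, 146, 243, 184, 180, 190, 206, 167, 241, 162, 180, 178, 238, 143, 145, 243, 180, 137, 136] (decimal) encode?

7

Byte at offset 0: 0xE7 = 11100111 → 3-byte char (#1). Advance 3.
Byte at offset 3: 0xD1 = 11010001 → 2-byte char (#2). Advance 2.
Byte at offset 5: 0xF3 = 11110011 → 4-byte char (#3). Advance 4.
Byte at offset 9: 0xCE = 11001110 → 2-byte char (#4). Advance 2.
Byte at offset 11: 0xF1 = 11110001 → 4-byte char (#5). Advance 4.
Byte at offset 15: 0xEE = 11101110 → 3-byte char (#6). Advance 3.
Byte at offset 18: 0xF3 = 11110011 → 4-byte char (#7). Advance 4.
Reached end at offset 22 after 7 code points.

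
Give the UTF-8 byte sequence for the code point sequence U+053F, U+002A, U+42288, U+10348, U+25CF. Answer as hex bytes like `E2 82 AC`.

D4 BF 2A F1 82 8A 88 F0 90 8D 88 E2 97 8F

U+053F: 2-byte form → D4 BF.
U+002A: 1-byte form → 2A.
U+42288: 4-byte form → F1 82 8A 88.
U+10348: 4-byte form → F0 90 8D 88.
U+25CF: 3-byte form → E2 97 8F.
Concatenated (14 bytes): D4 BF 2A F1 82 8A 88 F0 90 8D 88 E2 97 8F.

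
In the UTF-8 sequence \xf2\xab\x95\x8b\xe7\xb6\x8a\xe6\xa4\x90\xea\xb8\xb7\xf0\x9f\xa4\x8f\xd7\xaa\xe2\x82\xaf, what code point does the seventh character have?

U+20AF

Offset 0: leading byte 0xF2 = 11110010 → 4-byte char #1 = F2 AB 95 8B.
Offset 4: leading byte 0xE7 = 11100111 → 3-byte char #2 = E7 B6 8A.
Offset 7: leading byte 0xE6 = 11100110 → 3-byte char #3 = E6 A4 90.
Offset 10: leading byte 0xEA = 11101010 → 3-byte char #4 = EA B8 B7.
Offset 13: leading byte 0xF0 = 11110000 → 4-byte char #5 = F0 9F A4 8F.
Offset 17: leading byte 0xD7 = 11010111 → 2-byte char #6 = D7 AA.
Offset 19: leading byte 0xE2 = 11100010 → 3-byte char #7 = E2 82 AF.
Leading byte 0xE2 = 11100010 matches 1110xxxx → 3-byte sequence.
Byte 1: 0xE2 = 11100010, payload 0010 (4 bits).
Byte 2: 0x82 = 10000010 (10xxxxxx ✓), payload 000010.
Byte 3: 0xAF = 10101111 (10xxxxxx ✓), payload 101111.
Concatenate: 0010000010101111 = 0x20AF (16 bits → U+20AF).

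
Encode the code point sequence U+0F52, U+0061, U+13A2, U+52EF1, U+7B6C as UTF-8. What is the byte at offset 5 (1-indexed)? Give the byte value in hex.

1-indexed offset 5 is 0-indexed offset 4.
U+0F52 → 3-byte form E0 BD 92 at offsets 0–2.
U+0061 → 1-byte form 61 at offsets 3–3.
U+13A2 → 3-byte form E1 8E A2 at offsets 4–6.
Offset 4 falls in char 3's range; it's byte 1 of E1 8E A2 = 0xE1.

0xE1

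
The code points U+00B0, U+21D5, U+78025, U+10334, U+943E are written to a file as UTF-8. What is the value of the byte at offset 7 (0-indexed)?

U+00B0 → 2-byte form C2 B0 at offsets 0–1.
U+21D5 → 3-byte form E2 87 95 at offsets 2–4.
U+78025 → 4-byte form F1 B8 80 A5 at offsets 5–8.
Offset 7 falls in char 3's range; it's byte 3 of F1 B8 80 A5 = 0x80.

0x80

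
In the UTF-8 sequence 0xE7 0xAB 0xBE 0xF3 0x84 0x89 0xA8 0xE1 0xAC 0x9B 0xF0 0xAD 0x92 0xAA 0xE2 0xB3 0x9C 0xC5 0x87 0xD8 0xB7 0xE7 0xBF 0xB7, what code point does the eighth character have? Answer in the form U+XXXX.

Offset 0: leading byte 0xE7 = 11100111 → 3-byte char #1 = E7 AB BE.
Offset 3: leading byte 0xF3 = 11110011 → 4-byte char #2 = F3 84 89 A8.
Offset 7: leading byte 0xE1 = 11100001 → 3-byte char #3 = E1 AC 9B.
Offset 10: leading byte 0xF0 = 11110000 → 4-byte char #4 = F0 AD 92 AA.
Offset 14: leading byte 0xE2 = 11100010 → 3-byte char #5 = E2 B3 9C.
Offset 17: leading byte 0xC5 = 11000101 → 2-byte char #6 = C5 87.
Offset 19: leading byte 0xD8 = 11011000 → 2-byte char #7 = D8 B7.
Offset 21: leading byte 0xE7 = 11100111 → 3-byte char #8 = E7 BF B7.
Leading byte 0xE7 = 11100111 matches 1110xxxx → 3-byte sequence.
Byte 1: 0xE7 = 11100111, payload 0111 (4 bits).
Byte 2: 0xBF = 10111111 (10xxxxxx ✓), payload 111111.
Byte 3: 0xB7 = 10110111 (10xxxxxx ✓), payload 110111.
Concatenate: 0111111111110111 = 0x7FF7 (16 bits → U+7FF7).

U+7FF7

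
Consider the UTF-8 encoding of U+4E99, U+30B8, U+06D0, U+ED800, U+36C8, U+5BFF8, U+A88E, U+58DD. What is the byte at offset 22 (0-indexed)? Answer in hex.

0xE5

U+4E99 → 3-byte form E4 BA 99 at offsets 0–2.
U+30B8 → 3-byte form E3 82 B8 at offsets 3–5.
U+06D0 → 2-byte form DB 90 at offsets 6–7.
U+ED800 → 4-byte form F3 AD A0 80 at offsets 8–11.
U+36C8 → 3-byte form E3 9B 88 at offsets 12–14.
U+5BFF8 → 4-byte form F1 9B BF B8 at offsets 15–18.
U+A88E → 3-byte form EA A2 8E at offsets 19–21.
U+58DD → 3-byte form E5 A3 9D at offsets 22–24.
Offset 22 falls in char 8's range; it's byte 1 of E5 A3 9D = 0xE5.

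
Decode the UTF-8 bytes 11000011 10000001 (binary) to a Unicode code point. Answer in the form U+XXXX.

Leading byte 0xC3 = 11000011 matches 110xxxxx → 2-byte sequence.
Byte 1: 0xC3 = 11000011, payload 00011 (5 bits).
Byte 2: 0x81 = 10000001 (10xxxxxx ✓), payload 000001.
Concatenate: 00011000001 = 0xC1 (11 bits → U+00C1).

U+00C1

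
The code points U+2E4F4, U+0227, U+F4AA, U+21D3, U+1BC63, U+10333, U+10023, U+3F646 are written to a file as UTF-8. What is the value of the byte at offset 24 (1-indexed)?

0xA3

1-indexed offset 24 is 0-indexed offset 23.
U+2E4F4 → 4-byte form F0 AE 93 B4 at offsets 0–3.
U+0227 → 2-byte form C8 A7 at offsets 4–5.
U+F4AA → 3-byte form EF 92 AA at offsets 6–8.
U+21D3 → 3-byte form E2 87 93 at offsets 9–11.
U+1BC63 → 4-byte form F0 9B B1 A3 at offsets 12–15.
U+10333 → 4-byte form F0 90 8C B3 at offsets 16–19.
U+10023 → 4-byte form F0 90 80 A3 at offsets 20–23.
Offset 23 falls in char 7's range; it's byte 4 of F0 90 80 A3 = 0xA3.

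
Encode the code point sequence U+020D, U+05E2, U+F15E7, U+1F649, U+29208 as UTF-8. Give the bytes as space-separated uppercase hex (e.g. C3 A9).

C8 8D D7 A2 F3 B1 97 A7 F0 9F 99 89 F0 A9 88 88

U+020D: 2-byte form → C8 8D.
U+05E2: 2-byte form → D7 A2.
U+F15E7: 4-byte form → F3 B1 97 A7.
U+1F649: 4-byte form → F0 9F 99 89.
U+29208: 4-byte form → F0 A9 88 88.
Concatenated (16 bytes): C8 8D D7 A2 F3 B1 97 A7 F0 9F 99 89 F0 A9 88 88.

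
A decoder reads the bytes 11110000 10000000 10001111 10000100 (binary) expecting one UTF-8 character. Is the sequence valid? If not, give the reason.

Leading byte 0xF0 = 11110000 → 4-byte form.
Continuation bytes all match 10xxxxxx. Payload decodes to 0x3C4.
But 0x3C4 < 0x10000, the minimum for a 4-byte sequence — this is an overlong encoding.

invalid (overlong encoding)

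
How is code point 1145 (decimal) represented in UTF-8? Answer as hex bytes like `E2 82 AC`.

D1 B9

U+0479 = 0x479 = 1145 decimal. In range U+0080–U+07FF → 2-byte form: 110xxxxx 10xxxxxx.
Binary (11 bits): 10001111001.
Split 5+6: 10001 | 111001.
Byte 1: 11010001 = 0xD1.
Byte 2: 10111001 = 0xB9.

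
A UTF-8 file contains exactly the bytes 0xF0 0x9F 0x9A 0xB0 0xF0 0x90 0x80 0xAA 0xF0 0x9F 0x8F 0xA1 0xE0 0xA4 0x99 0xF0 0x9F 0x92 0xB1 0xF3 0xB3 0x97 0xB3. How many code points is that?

Byte at offset 0: 0xF0 = 11110000 → 4-byte char (#1). Advance 4.
Byte at offset 4: 0xF0 = 11110000 → 4-byte char (#2). Advance 4.
Byte at offset 8: 0xF0 = 11110000 → 4-byte char (#3). Advance 4.
Byte at offset 12: 0xE0 = 11100000 → 3-byte char (#4). Advance 3.
Byte at offset 15: 0xF0 = 11110000 → 4-byte char (#5). Advance 4.
Byte at offset 19: 0xF3 = 11110011 → 4-byte char (#6). Advance 4.
Reached end at offset 23 after 6 code points.

6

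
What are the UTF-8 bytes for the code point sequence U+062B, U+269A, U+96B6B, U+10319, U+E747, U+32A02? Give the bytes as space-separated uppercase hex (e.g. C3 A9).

D8 AB E2 9A 9A F2 96 AD AB F0 90 8C 99 EE 9D 87 F0 B2 A8 82

U+062B: 2-byte form → D8 AB.
U+269A: 3-byte form → E2 9A 9A.
U+96B6B: 4-byte form → F2 96 AD AB.
U+10319: 4-byte form → F0 90 8C 99.
U+E747: 3-byte form → EE 9D 87.
U+32A02: 4-byte form → F0 B2 A8 82.
Concatenated (20 bytes): D8 AB E2 9A 9A F2 96 AD AB F0 90 8C 99 EE 9D 87 F0 B2 A8 82.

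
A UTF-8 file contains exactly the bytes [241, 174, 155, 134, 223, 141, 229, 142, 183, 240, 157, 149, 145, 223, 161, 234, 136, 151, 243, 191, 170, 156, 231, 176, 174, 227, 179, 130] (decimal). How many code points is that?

9

Byte at offset 0: 0xF1 = 11110001 → 4-byte char (#1). Advance 4.
Byte at offset 4: 0xDF = 11011111 → 2-byte char (#2). Advance 2.
Byte at offset 6: 0xE5 = 11100101 → 3-byte char (#3). Advance 3.
Byte at offset 9: 0xF0 = 11110000 → 4-byte char (#4). Advance 4.
Byte at offset 13: 0xDF = 11011111 → 2-byte char (#5). Advance 2.
Byte at offset 15: 0xEA = 11101010 → 3-byte char (#6). Advance 3.
Byte at offset 18: 0xF3 = 11110011 → 4-byte char (#7). Advance 4.
Byte at offset 22: 0xE7 = 11100111 → 3-byte char (#8). Advance 3.
Byte at offset 25: 0xE3 = 11100011 → 3-byte char (#9). Advance 3.
Reached end at offset 28 after 9 code points.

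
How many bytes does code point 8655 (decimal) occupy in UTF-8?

U+21CF = 0x21CF. UTF-8 uses 1 byte below 0x80, 2 below 0x800, 3 below 0x10000, 4 up to 0x10FFFF. 0x21CF is in U+0800–U+FFFF → 3 bytes.

3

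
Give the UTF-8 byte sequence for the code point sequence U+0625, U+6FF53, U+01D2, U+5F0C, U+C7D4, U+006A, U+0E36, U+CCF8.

U+0625: 2-byte form → D8 A5.
U+6FF53: 4-byte form → F1 AF BD 93.
U+01D2: 2-byte form → C7 92.
U+5F0C: 3-byte form → E5 BC 8C.
U+C7D4: 3-byte form → EC 9F 94.
U+006A: 1-byte form → 6A.
U+0E36: 3-byte form → E0 B8 B6.
U+CCF8: 3-byte form → EC B3 B8.
Concatenated (21 bytes): D8 A5 F1 AF BD 93 C7 92 E5 BC 8C EC 9F 94 6A E0 B8 B6 EC B3 B8.

D8 A5 F1 AF BD 93 C7 92 E5 BC 8C EC 9F 94 6A E0 B8 B6 EC B3 B8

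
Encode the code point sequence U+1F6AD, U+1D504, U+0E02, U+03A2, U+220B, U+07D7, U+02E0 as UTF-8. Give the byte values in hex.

F0 9F 9A AD F0 9D 94 84 E0 B8 82 CE A2 E2 88 8B DF 97 CB A0

U+1F6AD: 4-byte form → F0 9F 9A AD.
U+1D504: 4-byte form → F0 9D 94 84.
U+0E02: 3-byte form → E0 B8 82.
U+03A2: 2-byte form → CE A2.
U+220B: 3-byte form → E2 88 8B.
U+07D7: 2-byte form → DF 97.
U+02E0: 2-byte form → CB A0.
Concatenated (20 bytes): F0 9F 9A AD F0 9D 94 84 E0 B8 82 CE A2 E2 88 8B DF 97 CB A0.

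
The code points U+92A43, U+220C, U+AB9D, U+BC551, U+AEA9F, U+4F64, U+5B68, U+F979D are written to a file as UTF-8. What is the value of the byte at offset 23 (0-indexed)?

0xA8

U+92A43 → 4-byte form F2 92 A9 83 at offsets 0–3.
U+220C → 3-byte form E2 88 8C at offsets 4–6.
U+AB9D → 3-byte form EA AE 9D at offsets 7–9.
U+BC551 → 4-byte form F2 BC 95 91 at offsets 10–13.
U+AEA9F → 4-byte form F2 AE AA 9F at offsets 14–17.
U+4F64 → 3-byte form E4 BD A4 at offsets 18–20.
U+5B68 → 3-byte form E5 AD A8 at offsets 21–23.
Offset 23 falls in char 7's range; it's byte 3 of E5 AD A8 = 0xA8.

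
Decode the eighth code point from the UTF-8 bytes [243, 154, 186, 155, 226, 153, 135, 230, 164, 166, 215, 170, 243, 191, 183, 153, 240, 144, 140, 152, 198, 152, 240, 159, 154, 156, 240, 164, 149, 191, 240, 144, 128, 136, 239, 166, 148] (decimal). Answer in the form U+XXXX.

U+1F69C

Offset 0: leading byte 0xF3 = 11110011 → 4-byte char #1 = F3 9A BA 9B.
Offset 4: leading byte 0xE2 = 11100010 → 3-byte char #2 = E2 99 87.
Offset 7: leading byte 0xE6 = 11100110 → 3-byte char #3 = E6 A4 A6.
Offset 10: leading byte 0xD7 = 11010111 → 2-byte char #4 = D7 AA.
Offset 12: leading byte 0xF3 = 11110011 → 4-byte char #5 = F3 BF B7 99.
Offset 16: leading byte 0xF0 = 11110000 → 4-byte char #6 = F0 90 8C 98.
Offset 20: leading byte 0xC6 = 11000110 → 2-byte char #7 = C6 98.
Offset 22: leading byte 0xF0 = 11110000 → 4-byte char #8 = F0 9F 9A 9C.
Leading byte 0xF0 = 11110000 matches 11110xxx → 4-byte sequence.
Byte 1: 0xF0 = 11110000, payload 000 (3 bits).
Byte 2: 0x9F = 10011111 (10xxxxxx ✓), payload 011111.
Byte 3: 0x9A = 10011010 (10xxxxxx ✓), payload 011010.
Byte 4: 0x9C = 10011100 (10xxxxxx ✓), payload 011100.
Concatenate: 000011111011010011100 = 0x1F69C (21 bits → U+1F69C).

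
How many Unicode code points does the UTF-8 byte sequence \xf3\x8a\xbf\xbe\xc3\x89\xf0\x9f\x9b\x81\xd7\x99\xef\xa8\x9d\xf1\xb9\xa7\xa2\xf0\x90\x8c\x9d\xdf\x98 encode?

8

Byte at offset 0: 0xF3 = 11110011 → 4-byte char (#1). Advance 4.
Byte at offset 4: 0xC3 = 11000011 → 2-byte char (#2). Advance 2.
Byte at offset 6: 0xF0 = 11110000 → 4-byte char (#3). Advance 4.
Byte at offset 10: 0xD7 = 11010111 → 2-byte char (#4). Advance 2.
Byte at offset 12: 0xEF = 11101111 → 3-byte char (#5). Advance 3.
Byte at offset 15: 0xF1 = 11110001 → 4-byte char (#6). Advance 4.
Byte at offset 19: 0xF0 = 11110000 → 4-byte char (#7). Advance 4.
Byte at offset 23: 0xDF = 11011111 → 2-byte char (#8). Advance 2.
Reached end at offset 25 after 8 code points.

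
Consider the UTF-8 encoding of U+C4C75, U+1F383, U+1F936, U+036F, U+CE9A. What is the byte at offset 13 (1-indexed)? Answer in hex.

1-indexed offset 13 is 0-indexed offset 12.
U+C4C75 → 4-byte form F3 84 B1 B5 at offsets 0–3.
U+1F383 → 4-byte form F0 9F 8E 83 at offsets 4–7.
U+1F936 → 4-byte form F0 9F A4 B6 at offsets 8–11.
U+036F → 2-byte form CD AF at offsets 12–13.
Offset 12 falls in char 4's range; it's byte 1 of CD AF = 0xCD.

0xCD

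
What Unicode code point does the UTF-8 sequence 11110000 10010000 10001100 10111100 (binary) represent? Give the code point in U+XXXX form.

U+1033C

Leading byte 0xF0 = 11110000 matches 11110xxx → 4-byte sequence.
Byte 1: 0xF0 = 11110000, payload 000 (3 bits).
Byte 2: 0x90 = 10010000 (10xxxxxx ✓), payload 010000.
Byte 3: 0x8C = 10001100 (10xxxxxx ✓), payload 001100.
Byte 4: 0xBC = 10111100 (10xxxxxx ✓), payload 111100.
Concatenate: 000010000001100111100 = 0x1033C (21 bits → U+1033C).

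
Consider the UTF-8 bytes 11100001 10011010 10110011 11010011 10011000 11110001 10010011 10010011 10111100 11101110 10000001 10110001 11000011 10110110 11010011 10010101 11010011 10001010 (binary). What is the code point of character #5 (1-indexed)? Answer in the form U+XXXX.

Offset 0: leading byte 0xE1 = 11100001 → 3-byte char #1 = E1 9A B3.
Offset 3: leading byte 0xD3 = 11010011 → 2-byte char #2 = D3 98.
Offset 5: leading byte 0xF1 = 11110001 → 4-byte char #3 = F1 93 93 BC.
Offset 9: leading byte 0xEE = 11101110 → 3-byte char #4 = EE 81 B1.
Offset 12: leading byte 0xC3 = 11000011 → 2-byte char #5 = C3 B6.
Leading byte 0xC3 = 11000011 matches 110xxxxx → 2-byte sequence.
Byte 1: 0xC3 = 11000011, payload 00011 (5 bits).
Byte 2: 0xB6 = 10110110 (10xxxxxx ✓), payload 110110.
Concatenate: 00011110110 = 0xF6 (11 bits → U+00F6).

U+00F6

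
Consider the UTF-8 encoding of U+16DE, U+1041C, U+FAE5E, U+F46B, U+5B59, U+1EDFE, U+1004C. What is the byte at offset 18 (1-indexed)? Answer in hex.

0xF0

1-indexed offset 18 is 0-indexed offset 17.
U+16DE → 3-byte form E1 9B 9E at offsets 0–2.
U+1041C → 4-byte form F0 90 90 9C at offsets 3–6.
U+FAE5E → 4-byte form F3 BA B9 9E at offsets 7–10.
U+F46B → 3-byte form EF 91 AB at offsets 11–13.
U+5B59 → 3-byte form E5 AD 99 at offsets 14–16.
U+1EDFE → 4-byte form F0 9E B7 BE at offsets 17–20.
Offset 17 falls in char 6's range; it's byte 1 of F0 9E B7 BE = 0xF0.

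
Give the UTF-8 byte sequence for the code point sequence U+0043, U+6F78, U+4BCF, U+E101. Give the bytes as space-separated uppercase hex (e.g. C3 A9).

43 E6 BD B8 E4 AF 8F EE 84 81

U+0043: 1-byte form → 43.
U+6F78: 3-byte form → E6 BD B8.
U+4BCF: 3-byte form → E4 AF 8F.
U+E101: 3-byte form → EE 84 81.
Concatenated (10 bytes): 43 E6 BD B8 E4 AF 8F EE 84 81.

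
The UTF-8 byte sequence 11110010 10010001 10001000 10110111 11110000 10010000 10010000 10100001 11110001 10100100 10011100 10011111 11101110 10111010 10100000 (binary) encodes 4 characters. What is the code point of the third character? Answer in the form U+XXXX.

Offset 0: leading byte 0xF2 = 11110010 → 4-byte char #1 = F2 91 88 B7.
Offset 4: leading byte 0xF0 = 11110000 → 4-byte char #2 = F0 90 90 A1.
Offset 8: leading byte 0xF1 = 11110001 → 4-byte char #3 = F1 A4 9C 9F.
Leading byte 0xF1 = 11110001 matches 11110xxx → 4-byte sequence.
Byte 1: 0xF1 = 11110001, payload 001 (3 bits).
Byte 2: 0xA4 = 10100100 (10xxxxxx ✓), payload 100100.
Byte 3: 0x9C = 10011100 (10xxxxxx ✓), payload 011100.
Byte 4: 0x9F = 10011111 (10xxxxxx ✓), payload 011111.
Concatenate: 001100100011100011111 = 0x6471F (21 bits → U+6471F).

U+6471F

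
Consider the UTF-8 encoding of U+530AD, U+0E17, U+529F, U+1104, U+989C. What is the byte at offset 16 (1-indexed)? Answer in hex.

1-indexed offset 16 is 0-indexed offset 15.
U+530AD → 4-byte form F1 93 82 AD at offsets 0–3.
U+0E17 → 3-byte form E0 B8 97 at offsets 4–6.
U+529F → 3-byte form E5 8A 9F at offsets 7–9.
U+1104 → 3-byte form E1 84 84 at offsets 10–12.
U+989C → 3-byte form E9 A2 9C at offsets 13–15.
Offset 15 falls in char 5's range; it's byte 3 of E9 A2 9C = 0x9C.

0x9C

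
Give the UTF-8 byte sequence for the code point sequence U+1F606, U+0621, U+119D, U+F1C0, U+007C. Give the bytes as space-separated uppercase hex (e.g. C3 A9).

F0 9F 98 86 D8 A1 E1 86 9D EF 87 80 7C

U+1F606: 4-byte form → F0 9F 98 86.
U+0621: 2-byte form → D8 A1.
U+119D: 3-byte form → E1 86 9D.
U+F1C0: 3-byte form → EF 87 80.
U+007C: 1-byte form → 7C.
Concatenated (13 bytes): F0 9F 98 86 D8 A1 E1 86 9D EF 87 80 7C.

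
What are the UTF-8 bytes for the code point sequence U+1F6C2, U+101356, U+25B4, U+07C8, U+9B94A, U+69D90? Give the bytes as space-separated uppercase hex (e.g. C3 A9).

U+1F6C2: 4-byte form → F0 9F 9B 82.
U+101356: 4-byte form → F4 81 8D 96.
U+25B4: 3-byte form → E2 96 B4.
U+07C8: 2-byte form → DF 88.
U+9B94A: 4-byte form → F2 9B A5 8A.
U+69D90: 4-byte form → F1 A9 B6 90.
Concatenated (21 bytes): F0 9F 9B 82 F4 81 8D 96 E2 96 B4 DF 88 F2 9B A5 8A F1 A9 B6 90.

F0 9F 9B 82 F4 81 8D 96 E2 96 B4 DF 88 F2 9B A5 8A F1 A9 B6 90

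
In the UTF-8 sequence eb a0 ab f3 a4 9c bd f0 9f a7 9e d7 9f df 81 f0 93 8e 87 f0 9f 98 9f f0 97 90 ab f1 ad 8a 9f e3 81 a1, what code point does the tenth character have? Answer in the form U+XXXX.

U+3061

Offset 0: leading byte 0xEB = 11101011 → 3-byte char #1 = EB A0 AB.
Offset 3: leading byte 0xF3 = 11110011 → 4-byte char #2 = F3 A4 9C BD.
Offset 7: leading byte 0xF0 = 11110000 → 4-byte char #3 = F0 9F A7 9E.
Offset 11: leading byte 0xD7 = 11010111 → 2-byte char #4 = D7 9F.
Offset 13: leading byte 0xDF = 11011111 → 2-byte char #5 = DF 81.
Offset 15: leading byte 0xF0 = 11110000 → 4-byte char #6 = F0 93 8E 87.
Offset 19: leading byte 0xF0 = 11110000 → 4-byte char #7 = F0 9F 98 9F.
Offset 23: leading byte 0xF0 = 11110000 → 4-byte char #8 = F0 97 90 AB.
Offset 27: leading byte 0xF1 = 11110001 → 4-byte char #9 = F1 AD 8A 9F.
Offset 31: leading byte 0xE3 = 11100011 → 3-byte char #10 = E3 81 A1.
Leading byte 0xE3 = 11100011 matches 1110xxxx → 3-byte sequence.
Byte 1: 0xE3 = 11100011, payload 0011 (4 bits).
Byte 2: 0x81 = 10000001 (10xxxxxx ✓), payload 000001.
Byte 3: 0xA1 = 10100001 (10xxxxxx ✓), payload 100001.
Concatenate: 0011000001100001 = 0x3061 (16 bits → U+3061).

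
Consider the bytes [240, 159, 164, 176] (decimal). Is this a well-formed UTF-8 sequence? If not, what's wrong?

Leading byte 0xF0 = 11110000 → 4-byte form.
Continuation bytes 0x9F=10011111, 0xA4=10100100, 0xB0=10110000 all match 10xxxxxx.
Decoded value 0x1F930 is ≥ 0x10000 (shortest form) and not a surrogate.

valid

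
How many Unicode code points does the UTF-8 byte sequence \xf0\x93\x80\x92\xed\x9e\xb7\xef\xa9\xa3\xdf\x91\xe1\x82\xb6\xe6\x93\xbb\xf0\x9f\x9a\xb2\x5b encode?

Byte at offset 0: 0xF0 = 11110000 → 4-byte char (#1). Advance 4.
Byte at offset 4: 0xED = 11101101 → 3-byte char (#2). Advance 3.
Byte at offset 7: 0xEF = 11101111 → 3-byte char (#3). Advance 3.
Byte at offset 10: 0xDF = 11011111 → 2-byte char (#4). Advance 2.
Byte at offset 12: 0xE1 = 11100001 → 3-byte char (#5). Advance 3.
Byte at offset 15: 0xE6 = 11100110 → 3-byte char (#6). Advance 3.
Byte at offset 18: 0xF0 = 11110000 → 4-byte char (#7). Advance 4.
Byte at offset 22: 0x5B = 01011011 → 1-byte char (#8). Advance 1.
Reached end at offset 23 after 8 code points.

8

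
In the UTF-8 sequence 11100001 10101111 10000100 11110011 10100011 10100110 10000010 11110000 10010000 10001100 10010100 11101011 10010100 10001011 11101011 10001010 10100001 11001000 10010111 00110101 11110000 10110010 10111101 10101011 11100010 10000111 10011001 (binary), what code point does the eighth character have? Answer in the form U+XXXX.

Offset 0: leading byte 0xE1 = 11100001 → 3-byte char #1 = E1 AF 84.
Offset 3: leading byte 0xF3 = 11110011 → 4-byte char #2 = F3 A3 A6 82.
Offset 7: leading byte 0xF0 = 11110000 → 4-byte char #3 = F0 90 8C 94.
Offset 11: leading byte 0xEB = 11101011 → 3-byte char #4 = EB 94 8B.
Offset 14: leading byte 0xEB = 11101011 → 3-byte char #5 = EB 8A A1.
Offset 17: leading byte 0xC8 = 11001000 → 2-byte char #6 = C8 97.
Offset 19: leading byte 0x35 = 00110101 → 1-byte char #7 = 35.
Offset 20: leading byte 0xF0 = 11110000 → 4-byte char #8 = F0 B2 BD AB.
Leading byte 0xF0 = 11110000 matches 11110xxx → 4-byte sequence.
Byte 1: 0xF0 = 11110000, payload 000 (3 bits).
Byte 2: 0xB2 = 10110010 (10xxxxxx ✓), payload 110010.
Byte 3: 0xBD = 10111101 (10xxxxxx ✓), payload 111101.
Byte 4: 0xAB = 10101011 (10xxxxxx ✓), payload 101011.
Concatenate: 000110010111101101011 = 0x32F6B (21 bits → U+32F6B).

U+32F6B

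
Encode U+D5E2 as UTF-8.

U+D5E2 = 0xD5E2 = 54754 decimal. In range U+0800–U+FFFF → 3-byte form: 1110xxxx 10xxxxxx 10xxxxxx.
Binary (16 bits): 1101010111100010.
Split 4+6+6: 1101 | 010111 | 100010.
Byte 1: 11101101 = 0xED.
Byte 2: 10010111 = 0x97.
Byte 3: 10100010 = 0xA2.

ED 97 A2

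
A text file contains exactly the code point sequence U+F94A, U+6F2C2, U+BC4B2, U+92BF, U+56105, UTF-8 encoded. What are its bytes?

U+F94A: 3-byte form → EF A5 8A.
U+6F2C2: 4-byte form → F1 AF 8B 82.
U+BC4B2: 4-byte form → F2 BC 92 B2.
U+92BF: 3-byte form → E9 8A BF.
U+56105: 4-byte form → F1 96 84 85.
Concatenated (18 bytes): EF A5 8A F1 AF 8B 82 F2 BC 92 B2 E9 8A BF F1 96 84 85.

EF A5 8A F1 AF 8B 82 F2 BC 92 B2 E9 8A BF F1 96 84 85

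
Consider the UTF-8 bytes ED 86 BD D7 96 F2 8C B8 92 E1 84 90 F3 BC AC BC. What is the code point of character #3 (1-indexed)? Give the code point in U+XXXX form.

Offset 0: leading byte 0xED = 11101101 → 3-byte char #1 = ED 86 BD.
Offset 3: leading byte 0xD7 = 11010111 → 2-byte char #2 = D7 96.
Offset 5: leading byte 0xF2 = 11110010 → 4-byte char #3 = F2 8C B8 92.
Leading byte 0xF2 = 11110010 matches 11110xxx → 4-byte sequence.
Byte 1: 0xF2 = 11110010, payload 010 (3 bits).
Byte 2: 0x8C = 10001100 (10xxxxxx ✓), payload 001100.
Byte 3: 0xB8 = 10111000 (10xxxxxx ✓), payload 111000.
Byte 4: 0x92 = 10010010 (10xxxxxx ✓), payload 010010.
Concatenate: 010001100111000010010 = 0x8CE12 (21 bits → U+8CE12).

U+8CE12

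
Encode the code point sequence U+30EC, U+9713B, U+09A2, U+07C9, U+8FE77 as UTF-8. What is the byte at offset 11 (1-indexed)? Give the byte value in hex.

0xDF

1-indexed offset 11 is 0-indexed offset 10.
U+30EC → 3-byte form E3 83 AC at offsets 0–2.
U+9713B → 4-byte form F2 97 84 BB at offsets 3–6.
U+09A2 → 3-byte form E0 A6 A2 at offsets 7–9.
U+07C9 → 2-byte form DF 89 at offsets 10–11.
Offset 10 falls in char 4's range; it's byte 1 of DF 89 = 0xDF.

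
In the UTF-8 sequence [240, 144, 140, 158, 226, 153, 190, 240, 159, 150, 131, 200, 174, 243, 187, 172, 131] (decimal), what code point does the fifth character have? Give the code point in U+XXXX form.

U+FBB03

Offset 0: leading byte 0xF0 = 11110000 → 4-byte char #1 = F0 90 8C 9E.
Offset 4: leading byte 0xE2 = 11100010 → 3-byte char #2 = E2 99 BE.
Offset 7: leading byte 0xF0 = 11110000 → 4-byte char #3 = F0 9F 96 83.
Offset 11: leading byte 0xC8 = 11001000 → 2-byte char #4 = C8 AE.
Offset 13: leading byte 0xF3 = 11110011 → 4-byte char #5 = F3 BB AC 83.
Leading byte 0xF3 = 11110011 matches 11110xxx → 4-byte sequence.
Byte 1: 0xF3 = 11110011, payload 011 (3 bits).
Byte 2: 0xBB = 10111011 (10xxxxxx ✓), payload 111011.
Byte 3: 0xAC = 10101100 (10xxxxxx ✓), payload 101100.
Byte 4: 0x83 = 10000011 (10xxxxxx ✓), payload 000011.
Concatenate: 011111011101100000011 = 0xFBB03 (21 bits → U+FBB03).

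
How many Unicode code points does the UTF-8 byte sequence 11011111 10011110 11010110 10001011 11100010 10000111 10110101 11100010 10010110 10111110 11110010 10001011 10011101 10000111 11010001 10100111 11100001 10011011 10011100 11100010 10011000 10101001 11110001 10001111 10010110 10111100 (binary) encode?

9

Byte at offset 0: 0xDF = 11011111 → 2-byte char (#1). Advance 2.
Byte at offset 2: 0xD6 = 11010110 → 2-byte char (#2). Advance 2.
Byte at offset 4: 0xE2 = 11100010 → 3-byte char (#3). Advance 3.
Byte at offset 7: 0xE2 = 11100010 → 3-byte char (#4). Advance 3.
Byte at offset 10: 0xF2 = 11110010 → 4-byte char (#5). Advance 4.
Byte at offset 14: 0xD1 = 11010001 → 2-byte char (#6). Advance 2.
Byte at offset 16: 0xE1 = 11100001 → 3-byte char (#7). Advance 3.
Byte at offset 19: 0xE2 = 11100010 → 3-byte char (#8). Advance 3.
Byte at offset 22: 0xF1 = 11110001 → 4-byte char (#9). Advance 4.
Reached end at offset 26 after 9 code points.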